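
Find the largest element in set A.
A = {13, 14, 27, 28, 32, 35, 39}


Set A = {13, 14, 27, 28, 32, 35, 39}
Elements in ascending order: 13, 14, 27, 28, 32, 35, 39
The largest element is 39.

39


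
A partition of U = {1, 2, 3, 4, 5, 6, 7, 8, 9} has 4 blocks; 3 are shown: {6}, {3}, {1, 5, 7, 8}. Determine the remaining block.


U = {1, 2, 3, 4, 5, 6, 7, 8, 9}
Shown blocks: {6}, {3}, {1, 5, 7, 8}
A partition's blocks are pairwise disjoint and cover U, so the missing block = U \ (union of shown blocks).
Union of shown blocks: {1, 3, 5, 6, 7, 8}
Missing block = U \ (union) = {2, 4, 9}

{2, 4, 9}


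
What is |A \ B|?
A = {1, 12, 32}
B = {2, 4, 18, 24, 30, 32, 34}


Set A = {1, 12, 32}
Set B = {2, 4, 18, 24, 30, 32, 34}
A \ B = {1, 12}
|A \ B| = 2

2


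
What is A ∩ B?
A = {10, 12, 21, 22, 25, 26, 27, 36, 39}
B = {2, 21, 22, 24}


Set A = {10, 12, 21, 22, 25, 26, 27, 36, 39}
Set B = {2, 21, 22, 24}
A ∩ B includes only elements in both sets.
Check each element of A against B:
10 ✗, 12 ✗, 21 ✓, 22 ✓, 25 ✗, 26 ✗, 27 ✗, 36 ✗, 39 ✗
A ∩ B = {21, 22}

{21, 22}


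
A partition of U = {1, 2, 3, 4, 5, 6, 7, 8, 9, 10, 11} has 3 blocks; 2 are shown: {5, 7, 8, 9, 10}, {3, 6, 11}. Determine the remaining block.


U = {1, 2, 3, 4, 5, 6, 7, 8, 9, 10, 11}
Shown blocks: {5, 7, 8, 9, 10}, {3, 6, 11}
A partition's blocks are pairwise disjoint and cover U, so the missing block = U \ (union of shown blocks).
Union of shown blocks: {3, 5, 6, 7, 8, 9, 10, 11}
Missing block = U \ (union) = {1, 2, 4}

{1, 2, 4}


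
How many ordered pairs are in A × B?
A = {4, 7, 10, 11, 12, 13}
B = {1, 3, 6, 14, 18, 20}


Set A = {4, 7, 10, 11, 12, 13} has 6 elements.
Set B = {1, 3, 6, 14, 18, 20} has 6 elements.
|A × B| = |A| × |B| = 6 × 6 = 36

36


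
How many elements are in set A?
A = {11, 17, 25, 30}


Set A = {11, 17, 25, 30}
Listing elements: 11, 17, 25, 30
Counting: 4 elements
|A| = 4

4


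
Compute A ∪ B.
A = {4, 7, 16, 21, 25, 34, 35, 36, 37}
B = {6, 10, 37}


Set A = {4, 7, 16, 21, 25, 34, 35, 36, 37}
Set B = {6, 10, 37}
A ∪ B includes all elements in either set.
Elements from A: {4, 7, 16, 21, 25, 34, 35, 36, 37}
Elements from B not already included: {6, 10}
A ∪ B = {4, 6, 7, 10, 16, 21, 25, 34, 35, 36, 37}

{4, 6, 7, 10, 16, 21, 25, 34, 35, 36, 37}


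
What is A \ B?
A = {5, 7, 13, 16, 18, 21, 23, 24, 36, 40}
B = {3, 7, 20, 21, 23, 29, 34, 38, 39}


Set A = {5, 7, 13, 16, 18, 21, 23, 24, 36, 40}
Set B = {3, 7, 20, 21, 23, 29, 34, 38, 39}
A \ B includes elements in A that are not in B.
Check each element of A:
5 (not in B, keep), 7 (in B, remove), 13 (not in B, keep), 16 (not in B, keep), 18 (not in B, keep), 21 (in B, remove), 23 (in B, remove), 24 (not in B, keep), 36 (not in B, keep), 40 (not in B, keep)
A \ B = {5, 13, 16, 18, 24, 36, 40}

{5, 13, 16, 18, 24, 36, 40}


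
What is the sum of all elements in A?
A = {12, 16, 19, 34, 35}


Set A = {12, 16, 19, 34, 35}
Sum = 12 + 16 + 19 + 34 + 35 = 116

116


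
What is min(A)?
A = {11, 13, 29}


Set A = {11, 13, 29}
Elements in ascending order: 11, 13, 29
The smallest element is 11.

11


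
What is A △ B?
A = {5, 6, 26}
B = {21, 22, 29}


Set A = {5, 6, 26}
Set B = {21, 22, 29}
A △ B = (A \ B) ∪ (B \ A)
Elements in A but not B: {5, 6, 26}
Elements in B but not A: {21, 22, 29}
A △ B = {5, 6, 21, 22, 26, 29}

{5, 6, 21, 22, 26, 29}


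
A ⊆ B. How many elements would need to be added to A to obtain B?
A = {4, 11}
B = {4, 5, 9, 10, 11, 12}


Set A = {4, 11}, |A| = 2
Set B = {4, 5, 9, 10, 11, 12}, |B| = 6
Since A ⊆ B: B \ A = {5, 9, 10, 12}
|B| - |A| = 6 - 2 = 4

4


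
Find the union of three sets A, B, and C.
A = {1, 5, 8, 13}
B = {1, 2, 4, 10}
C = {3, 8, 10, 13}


Set A = {1, 5, 8, 13}
Set B = {1, 2, 4, 10}
Set C = {3, 8, 10, 13}
First, A ∪ B = {1, 2, 4, 5, 8, 10, 13}
Then, (A ∪ B) ∪ C = {1, 2, 3, 4, 5, 8, 10, 13}

{1, 2, 3, 4, 5, 8, 10, 13}


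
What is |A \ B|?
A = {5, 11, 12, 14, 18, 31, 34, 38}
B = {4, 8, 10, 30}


Set A = {5, 11, 12, 14, 18, 31, 34, 38}
Set B = {4, 8, 10, 30}
A \ B = {5, 11, 12, 14, 18, 31, 34, 38}
|A \ B| = 8

8


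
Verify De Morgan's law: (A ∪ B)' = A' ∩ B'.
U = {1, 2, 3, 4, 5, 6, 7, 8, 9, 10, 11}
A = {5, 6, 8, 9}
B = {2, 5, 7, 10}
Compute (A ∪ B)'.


U = {1, 2, 3, 4, 5, 6, 7, 8, 9, 10, 11}
A = {5, 6, 8, 9}, B = {2, 5, 7, 10}
A ∪ B = {2, 5, 6, 7, 8, 9, 10}
(A ∪ B)' = U \ (A ∪ B) = {1, 3, 4, 11}
Verification via A' ∩ B': A' = {1, 2, 3, 4, 7, 10, 11}, B' = {1, 3, 4, 6, 8, 9, 11}
A' ∩ B' = {1, 3, 4, 11} ✓

{1, 3, 4, 11}


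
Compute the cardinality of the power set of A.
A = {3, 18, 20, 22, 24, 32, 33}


Set A = {3, 18, 20, 22, 24, 32, 33}
|A| = 7
The power set P(A) contains all subsets of A.
|P(A)| = 2^|A| = 2^7 = 128

128


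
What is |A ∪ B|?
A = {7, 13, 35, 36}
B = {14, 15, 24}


Set A = {7, 13, 35, 36}, |A| = 4
Set B = {14, 15, 24}, |B| = 3
A ∩ B = {}, |A ∩ B| = 0
|A ∪ B| = |A| + |B| - |A ∩ B| = 4 + 3 - 0 = 7

7


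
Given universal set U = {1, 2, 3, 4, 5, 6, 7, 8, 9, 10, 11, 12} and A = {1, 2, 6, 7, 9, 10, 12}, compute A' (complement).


Universal set U = {1, 2, 3, 4, 5, 6, 7, 8, 9, 10, 11, 12}
Set A = {1, 2, 6, 7, 9, 10, 12}
A' = U \ A = elements in U but not in A
Checking each element of U:
1 (in A, exclude), 2 (in A, exclude), 3 (not in A, include), 4 (not in A, include), 5 (not in A, include), 6 (in A, exclude), 7 (in A, exclude), 8 (not in A, include), 9 (in A, exclude), 10 (in A, exclude), 11 (not in A, include), 12 (in A, exclude)
A' = {3, 4, 5, 8, 11}

{3, 4, 5, 8, 11}


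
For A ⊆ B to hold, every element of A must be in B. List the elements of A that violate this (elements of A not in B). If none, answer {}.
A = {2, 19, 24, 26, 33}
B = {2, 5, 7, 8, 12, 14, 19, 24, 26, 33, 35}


Set A = {2, 19, 24, 26, 33}
Set B = {2, 5, 7, 8, 12, 14, 19, 24, 26, 33, 35}
Check each element of A against B:
2 ∈ B, 19 ∈ B, 24 ∈ B, 26 ∈ B, 33 ∈ B
Elements of A not in B: {}

{}


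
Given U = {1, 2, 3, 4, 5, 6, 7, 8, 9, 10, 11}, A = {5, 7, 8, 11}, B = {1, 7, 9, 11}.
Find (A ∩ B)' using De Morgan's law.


U = {1, 2, 3, 4, 5, 6, 7, 8, 9, 10, 11}
A = {5, 7, 8, 11}, B = {1, 7, 9, 11}
A ∩ B = {7, 11}
(A ∩ B)' = U \ (A ∩ B) = {1, 2, 3, 4, 5, 6, 8, 9, 10}
Verification via A' ∪ B': A' = {1, 2, 3, 4, 6, 9, 10}, B' = {2, 3, 4, 5, 6, 8, 10}
A' ∪ B' = {1, 2, 3, 4, 5, 6, 8, 9, 10} ✓

{1, 2, 3, 4, 5, 6, 8, 9, 10}


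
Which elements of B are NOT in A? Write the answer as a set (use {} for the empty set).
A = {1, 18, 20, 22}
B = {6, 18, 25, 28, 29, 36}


Set A = {1, 18, 20, 22}
Set B = {6, 18, 25, 28, 29, 36}
Check each element of B against A:
6 ∉ A (include), 18 ∈ A, 25 ∉ A (include), 28 ∉ A (include), 29 ∉ A (include), 36 ∉ A (include)
Elements of B not in A: {6, 25, 28, 29, 36}

{6, 25, 28, 29, 36}


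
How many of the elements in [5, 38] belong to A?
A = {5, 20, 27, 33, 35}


Set A = {5, 20, 27, 33, 35}
Candidates: [5, 38]
Check each candidate:
5 ∈ A, 38 ∉ A
Count of candidates in A: 1

1


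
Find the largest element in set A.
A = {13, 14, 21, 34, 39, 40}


Set A = {13, 14, 21, 34, 39, 40}
Elements in ascending order: 13, 14, 21, 34, 39, 40
The largest element is 40.

40


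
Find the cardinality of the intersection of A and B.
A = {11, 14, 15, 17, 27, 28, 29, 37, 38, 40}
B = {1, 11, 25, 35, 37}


Set A = {11, 14, 15, 17, 27, 28, 29, 37, 38, 40}
Set B = {1, 11, 25, 35, 37}
A ∩ B = {11, 37}
|A ∩ B| = 2

2


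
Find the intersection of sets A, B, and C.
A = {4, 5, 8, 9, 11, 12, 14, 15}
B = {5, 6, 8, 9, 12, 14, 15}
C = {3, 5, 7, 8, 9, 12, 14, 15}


Set A = {4, 5, 8, 9, 11, 12, 14, 15}
Set B = {5, 6, 8, 9, 12, 14, 15}
Set C = {3, 5, 7, 8, 9, 12, 14, 15}
First, A ∩ B = {5, 8, 9, 12, 14, 15}
Then, (A ∩ B) ∩ C = {5, 8, 9, 12, 14, 15}

{5, 8, 9, 12, 14, 15}


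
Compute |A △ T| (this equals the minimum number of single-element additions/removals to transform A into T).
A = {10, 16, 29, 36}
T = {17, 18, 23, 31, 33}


Set A = {10, 16, 29, 36}
Set T = {17, 18, 23, 31, 33}
Elements to remove from A (in A, not in T): {10, 16, 29, 36} → 4 removals
Elements to add to A (in T, not in A): {17, 18, 23, 31, 33} → 5 additions
Total edits = 4 + 5 = 9

9


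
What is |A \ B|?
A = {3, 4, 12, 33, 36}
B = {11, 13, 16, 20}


Set A = {3, 4, 12, 33, 36}
Set B = {11, 13, 16, 20}
A \ B = {3, 4, 12, 33, 36}
|A \ B| = 5

5


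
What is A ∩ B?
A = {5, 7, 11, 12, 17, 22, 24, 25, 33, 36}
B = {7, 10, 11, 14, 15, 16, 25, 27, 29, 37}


Set A = {5, 7, 11, 12, 17, 22, 24, 25, 33, 36}
Set B = {7, 10, 11, 14, 15, 16, 25, 27, 29, 37}
A ∩ B includes only elements in both sets.
Check each element of A against B:
5 ✗, 7 ✓, 11 ✓, 12 ✗, 17 ✗, 22 ✗, 24 ✗, 25 ✓, 33 ✗, 36 ✗
A ∩ B = {7, 11, 25}

{7, 11, 25}


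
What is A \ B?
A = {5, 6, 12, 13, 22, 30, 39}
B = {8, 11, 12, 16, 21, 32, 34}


Set A = {5, 6, 12, 13, 22, 30, 39}
Set B = {8, 11, 12, 16, 21, 32, 34}
A \ B includes elements in A that are not in B.
Check each element of A:
5 (not in B, keep), 6 (not in B, keep), 12 (in B, remove), 13 (not in B, keep), 22 (not in B, keep), 30 (not in B, keep), 39 (not in B, keep)
A \ B = {5, 6, 13, 22, 30, 39}

{5, 6, 13, 22, 30, 39}


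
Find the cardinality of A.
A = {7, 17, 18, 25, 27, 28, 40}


Set A = {7, 17, 18, 25, 27, 28, 40}
Listing elements: 7, 17, 18, 25, 27, 28, 40
Counting: 7 elements
|A| = 7

7


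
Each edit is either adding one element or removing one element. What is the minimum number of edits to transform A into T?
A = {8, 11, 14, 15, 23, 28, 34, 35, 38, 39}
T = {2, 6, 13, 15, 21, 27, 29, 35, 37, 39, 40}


Set A = {8, 11, 14, 15, 23, 28, 34, 35, 38, 39}
Set T = {2, 6, 13, 15, 21, 27, 29, 35, 37, 39, 40}
Elements to remove from A (in A, not in T): {8, 11, 14, 23, 28, 34, 38} → 7 removals
Elements to add to A (in T, not in A): {2, 6, 13, 21, 27, 29, 37, 40} → 8 additions
Total edits = 7 + 8 = 15

15


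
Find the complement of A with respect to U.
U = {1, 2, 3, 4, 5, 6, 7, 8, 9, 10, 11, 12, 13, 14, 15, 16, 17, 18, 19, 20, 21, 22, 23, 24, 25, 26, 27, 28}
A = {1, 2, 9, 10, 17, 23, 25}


Universal set U = {1, 2, 3, 4, 5, 6, 7, 8, 9, 10, 11, 12, 13, 14, 15, 16, 17, 18, 19, 20, 21, 22, 23, 24, 25, 26, 27, 28}
Set A = {1, 2, 9, 10, 17, 23, 25}
A' = U \ A = elements in U but not in A
Checking each element of U:
1 (in A, exclude), 2 (in A, exclude), 3 (not in A, include), 4 (not in A, include), 5 (not in A, include), 6 (not in A, include), 7 (not in A, include), 8 (not in A, include), 9 (in A, exclude), 10 (in A, exclude), 11 (not in A, include), 12 (not in A, include), 13 (not in A, include), 14 (not in A, include), 15 (not in A, include), 16 (not in A, include), 17 (in A, exclude), 18 (not in A, include), 19 (not in A, include), 20 (not in A, include), 21 (not in A, include), 22 (not in A, include), 23 (in A, exclude), 24 (not in A, include), 25 (in A, exclude), 26 (not in A, include), 27 (not in A, include), 28 (not in A, include)
A' = {3, 4, 5, 6, 7, 8, 11, 12, 13, 14, 15, 16, 18, 19, 20, 21, 22, 24, 26, 27, 28}

{3, 4, 5, 6, 7, 8, 11, 12, 13, 14, 15, 16, 18, 19, 20, 21, 22, 24, 26, 27, 28}


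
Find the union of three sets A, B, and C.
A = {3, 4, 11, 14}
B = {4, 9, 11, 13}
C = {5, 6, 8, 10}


Set A = {3, 4, 11, 14}
Set B = {4, 9, 11, 13}
Set C = {5, 6, 8, 10}
First, A ∪ B = {3, 4, 9, 11, 13, 14}
Then, (A ∪ B) ∪ C = {3, 4, 5, 6, 8, 9, 10, 11, 13, 14}

{3, 4, 5, 6, 8, 9, 10, 11, 13, 14}


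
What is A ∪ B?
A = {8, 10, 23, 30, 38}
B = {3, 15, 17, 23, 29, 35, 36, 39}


Set A = {8, 10, 23, 30, 38}
Set B = {3, 15, 17, 23, 29, 35, 36, 39}
A ∪ B includes all elements in either set.
Elements from A: {8, 10, 23, 30, 38}
Elements from B not already included: {3, 15, 17, 29, 35, 36, 39}
A ∪ B = {3, 8, 10, 15, 17, 23, 29, 30, 35, 36, 38, 39}

{3, 8, 10, 15, 17, 23, 29, 30, 35, 36, 38, 39}


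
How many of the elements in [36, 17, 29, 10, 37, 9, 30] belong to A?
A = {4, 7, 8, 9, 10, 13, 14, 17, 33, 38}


Set A = {4, 7, 8, 9, 10, 13, 14, 17, 33, 38}
Candidates: [36, 17, 29, 10, 37, 9, 30]
Check each candidate:
36 ∉ A, 17 ∈ A, 29 ∉ A, 10 ∈ A, 37 ∉ A, 9 ∈ A, 30 ∉ A
Count of candidates in A: 3

3


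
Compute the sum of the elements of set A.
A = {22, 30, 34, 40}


Set A = {22, 30, 34, 40}
Sum = 22 + 30 + 34 + 40 = 126

126


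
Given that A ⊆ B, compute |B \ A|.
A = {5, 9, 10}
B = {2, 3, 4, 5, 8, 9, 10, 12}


Set A = {5, 9, 10}, |A| = 3
Set B = {2, 3, 4, 5, 8, 9, 10, 12}, |B| = 8
Since A ⊆ B: B \ A = {2, 3, 4, 8, 12}
|B| - |A| = 8 - 3 = 5

5


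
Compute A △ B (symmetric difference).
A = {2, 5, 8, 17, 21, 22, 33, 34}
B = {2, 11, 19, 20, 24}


Set A = {2, 5, 8, 17, 21, 22, 33, 34}
Set B = {2, 11, 19, 20, 24}
A △ B = (A \ B) ∪ (B \ A)
Elements in A but not B: {5, 8, 17, 21, 22, 33, 34}
Elements in B but not A: {11, 19, 20, 24}
A △ B = {5, 8, 11, 17, 19, 20, 21, 22, 24, 33, 34}

{5, 8, 11, 17, 19, 20, 21, 22, 24, 33, 34}


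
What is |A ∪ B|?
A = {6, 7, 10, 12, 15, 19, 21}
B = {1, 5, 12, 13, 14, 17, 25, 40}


Set A = {6, 7, 10, 12, 15, 19, 21}, |A| = 7
Set B = {1, 5, 12, 13, 14, 17, 25, 40}, |B| = 8
A ∩ B = {12}, |A ∩ B| = 1
|A ∪ B| = |A| + |B| - |A ∩ B| = 7 + 8 - 1 = 14

14


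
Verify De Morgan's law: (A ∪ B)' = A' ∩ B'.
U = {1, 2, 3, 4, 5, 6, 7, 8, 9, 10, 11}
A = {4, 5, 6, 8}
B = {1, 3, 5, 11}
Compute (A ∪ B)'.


U = {1, 2, 3, 4, 5, 6, 7, 8, 9, 10, 11}
A = {4, 5, 6, 8}, B = {1, 3, 5, 11}
A ∪ B = {1, 3, 4, 5, 6, 8, 11}
(A ∪ B)' = U \ (A ∪ B) = {2, 7, 9, 10}
Verification via A' ∩ B': A' = {1, 2, 3, 7, 9, 10, 11}, B' = {2, 4, 6, 7, 8, 9, 10}
A' ∩ B' = {2, 7, 9, 10} ✓

{2, 7, 9, 10}


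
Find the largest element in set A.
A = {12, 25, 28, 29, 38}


Set A = {12, 25, 28, 29, 38}
Elements in ascending order: 12, 25, 28, 29, 38
The largest element is 38.

38


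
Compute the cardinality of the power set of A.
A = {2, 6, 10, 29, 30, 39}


Set A = {2, 6, 10, 29, 30, 39}
|A| = 6
The power set P(A) contains all subsets of A.
|P(A)| = 2^|A| = 2^6 = 64

64


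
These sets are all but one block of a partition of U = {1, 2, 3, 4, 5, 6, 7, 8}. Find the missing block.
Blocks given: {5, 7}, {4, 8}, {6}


U = {1, 2, 3, 4, 5, 6, 7, 8}
Shown blocks: {5, 7}, {4, 8}, {6}
A partition's blocks are pairwise disjoint and cover U, so the missing block = U \ (union of shown blocks).
Union of shown blocks: {4, 5, 6, 7, 8}
Missing block = U \ (union) = {1, 2, 3}

{1, 2, 3}


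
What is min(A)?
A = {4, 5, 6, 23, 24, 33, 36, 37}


Set A = {4, 5, 6, 23, 24, 33, 36, 37}
Elements in ascending order: 4, 5, 6, 23, 24, 33, 36, 37
The smallest element is 4.

4


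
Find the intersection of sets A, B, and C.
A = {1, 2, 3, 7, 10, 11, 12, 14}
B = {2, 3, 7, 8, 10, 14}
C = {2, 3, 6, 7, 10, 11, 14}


Set A = {1, 2, 3, 7, 10, 11, 12, 14}
Set B = {2, 3, 7, 8, 10, 14}
Set C = {2, 3, 6, 7, 10, 11, 14}
First, A ∩ B = {2, 3, 7, 10, 14}
Then, (A ∩ B) ∩ C = {2, 3, 7, 10, 14}

{2, 3, 7, 10, 14}


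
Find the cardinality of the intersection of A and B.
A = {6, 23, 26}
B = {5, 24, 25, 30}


Set A = {6, 23, 26}
Set B = {5, 24, 25, 30}
A ∩ B = {}
|A ∩ B| = 0

0


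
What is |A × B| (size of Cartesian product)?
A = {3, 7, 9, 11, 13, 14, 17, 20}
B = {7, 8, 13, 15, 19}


Set A = {3, 7, 9, 11, 13, 14, 17, 20} has 8 elements.
Set B = {7, 8, 13, 15, 19} has 5 elements.
|A × B| = |A| × |B| = 8 × 5 = 40

40


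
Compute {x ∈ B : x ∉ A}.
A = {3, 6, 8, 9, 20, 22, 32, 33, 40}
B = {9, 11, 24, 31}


Set A = {3, 6, 8, 9, 20, 22, 32, 33, 40}
Set B = {9, 11, 24, 31}
Check each element of B against A:
9 ∈ A, 11 ∉ A (include), 24 ∉ A (include), 31 ∉ A (include)
Elements of B not in A: {11, 24, 31}

{11, 24, 31}


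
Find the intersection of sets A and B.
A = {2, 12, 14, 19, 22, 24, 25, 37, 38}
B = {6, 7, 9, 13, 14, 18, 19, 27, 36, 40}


Set A = {2, 12, 14, 19, 22, 24, 25, 37, 38}
Set B = {6, 7, 9, 13, 14, 18, 19, 27, 36, 40}
A ∩ B includes only elements in both sets.
Check each element of A against B:
2 ✗, 12 ✗, 14 ✓, 19 ✓, 22 ✗, 24 ✗, 25 ✗, 37 ✗, 38 ✗
A ∩ B = {14, 19}

{14, 19}


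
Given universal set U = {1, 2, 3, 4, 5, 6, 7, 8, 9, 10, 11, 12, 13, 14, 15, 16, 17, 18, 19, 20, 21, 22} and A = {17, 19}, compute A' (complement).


Universal set U = {1, 2, 3, 4, 5, 6, 7, 8, 9, 10, 11, 12, 13, 14, 15, 16, 17, 18, 19, 20, 21, 22}
Set A = {17, 19}
A' = U \ A = elements in U but not in A
Checking each element of U:
1 (not in A, include), 2 (not in A, include), 3 (not in A, include), 4 (not in A, include), 5 (not in A, include), 6 (not in A, include), 7 (not in A, include), 8 (not in A, include), 9 (not in A, include), 10 (not in A, include), 11 (not in A, include), 12 (not in A, include), 13 (not in A, include), 14 (not in A, include), 15 (not in A, include), 16 (not in A, include), 17 (in A, exclude), 18 (not in A, include), 19 (in A, exclude), 20 (not in A, include), 21 (not in A, include), 22 (not in A, include)
A' = {1, 2, 3, 4, 5, 6, 7, 8, 9, 10, 11, 12, 13, 14, 15, 16, 18, 20, 21, 22}

{1, 2, 3, 4, 5, 6, 7, 8, 9, 10, 11, 12, 13, 14, 15, 16, 18, 20, 21, 22}


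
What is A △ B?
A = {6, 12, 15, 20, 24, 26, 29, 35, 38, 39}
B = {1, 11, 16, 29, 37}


Set A = {6, 12, 15, 20, 24, 26, 29, 35, 38, 39}
Set B = {1, 11, 16, 29, 37}
A △ B = (A \ B) ∪ (B \ A)
Elements in A but not B: {6, 12, 15, 20, 24, 26, 35, 38, 39}
Elements in B but not A: {1, 11, 16, 37}
A △ B = {1, 6, 11, 12, 15, 16, 20, 24, 26, 35, 37, 38, 39}

{1, 6, 11, 12, 15, 16, 20, 24, 26, 35, 37, 38, 39}


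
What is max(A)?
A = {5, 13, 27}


Set A = {5, 13, 27}
Elements in ascending order: 5, 13, 27
The largest element is 27.

27


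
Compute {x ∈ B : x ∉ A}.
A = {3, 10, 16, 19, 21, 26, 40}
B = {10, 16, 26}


Set A = {3, 10, 16, 19, 21, 26, 40}
Set B = {10, 16, 26}
Check each element of B against A:
10 ∈ A, 16 ∈ A, 26 ∈ A
Elements of B not in A: {}

{}


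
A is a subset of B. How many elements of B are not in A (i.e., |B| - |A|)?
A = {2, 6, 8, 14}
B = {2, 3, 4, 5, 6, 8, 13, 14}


Set A = {2, 6, 8, 14}, |A| = 4
Set B = {2, 3, 4, 5, 6, 8, 13, 14}, |B| = 8
Since A ⊆ B: B \ A = {3, 4, 5, 13}
|B| - |A| = 8 - 4 = 4

4


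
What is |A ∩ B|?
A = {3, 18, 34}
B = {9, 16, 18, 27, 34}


Set A = {3, 18, 34}
Set B = {9, 16, 18, 27, 34}
A ∩ B = {18, 34}
|A ∩ B| = 2

2


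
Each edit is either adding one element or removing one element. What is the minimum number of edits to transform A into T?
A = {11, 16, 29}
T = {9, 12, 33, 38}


Set A = {11, 16, 29}
Set T = {9, 12, 33, 38}
Elements to remove from A (in A, not in T): {11, 16, 29} → 3 removals
Elements to add to A (in T, not in A): {9, 12, 33, 38} → 4 additions
Total edits = 3 + 4 = 7

7


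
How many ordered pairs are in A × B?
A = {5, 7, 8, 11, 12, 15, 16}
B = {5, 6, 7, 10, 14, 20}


Set A = {5, 7, 8, 11, 12, 15, 16} has 7 elements.
Set B = {5, 6, 7, 10, 14, 20} has 6 elements.
|A × B| = |A| × |B| = 7 × 6 = 42

42


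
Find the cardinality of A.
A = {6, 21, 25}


Set A = {6, 21, 25}
Listing elements: 6, 21, 25
Counting: 3 elements
|A| = 3

3


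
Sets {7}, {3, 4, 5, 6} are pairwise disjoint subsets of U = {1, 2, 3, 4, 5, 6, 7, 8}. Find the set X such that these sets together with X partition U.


U = {1, 2, 3, 4, 5, 6, 7, 8}
Shown blocks: {7}, {3, 4, 5, 6}
A partition's blocks are pairwise disjoint and cover U, so the missing block = U \ (union of shown blocks).
Union of shown blocks: {3, 4, 5, 6, 7}
Missing block = U \ (union) = {1, 2, 8}

{1, 2, 8}


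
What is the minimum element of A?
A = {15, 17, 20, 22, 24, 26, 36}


Set A = {15, 17, 20, 22, 24, 26, 36}
Elements in ascending order: 15, 17, 20, 22, 24, 26, 36
The smallest element is 15.

15


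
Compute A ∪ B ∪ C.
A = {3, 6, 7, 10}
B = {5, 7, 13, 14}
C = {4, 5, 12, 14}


Set A = {3, 6, 7, 10}
Set B = {5, 7, 13, 14}
Set C = {4, 5, 12, 14}
First, A ∪ B = {3, 5, 6, 7, 10, 13, 14}
Then, (A ∪ B) ∪ C = {3, 4, 5, 6, 7, 10, 12, 13, 14}

{3, 4, 5, 6, 7, 10, 12, 13, 14}


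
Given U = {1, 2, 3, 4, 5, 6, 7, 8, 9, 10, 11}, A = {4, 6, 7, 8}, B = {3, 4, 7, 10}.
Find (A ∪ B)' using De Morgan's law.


U = {1, 2, 3, 4, 5, 6, 7, 8, 9, 10, 11}
A = {4, 6, 7, 8}, B = {3, 4, 7, 10}
A ∪ B = {3, 4, 6, 7, 8, 10}
(A ∪ B)' = U \ (A ∪ B) = {1, 2, 5, 9, 11}
Verification via A' ∩ B': A' = {1, 2, 3, 5, 9, 10, 11}, B' = {1, 2, 5, 6, 8, 9, 11}
A' ∩ B' = {1, 2, 5, 9, 11} ✓

{1, 2, 5, 9, 11}


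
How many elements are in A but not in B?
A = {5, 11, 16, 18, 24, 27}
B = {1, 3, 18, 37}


Set A = {5, 11, 16, 18, 24, 27}
Set B = {1, 3, 18, 37}
A \ B = {5, 11, 16, 24, 27}
|A \ B| = 5

5


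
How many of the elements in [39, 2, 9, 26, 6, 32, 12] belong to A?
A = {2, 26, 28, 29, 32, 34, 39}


Set A = {2, 26, 28, 29, 32, 34, 39}
Candidates: [39, 2, 9, 26, 6, 32, 12]
Check each candidate:
39 ∈ A, 2 ∈ A, 9 ∉ A, 26 ∈ A, 6 ∉ A, 32 ∈ A, 12 ∉ A
Count of candidates in A: 4

4


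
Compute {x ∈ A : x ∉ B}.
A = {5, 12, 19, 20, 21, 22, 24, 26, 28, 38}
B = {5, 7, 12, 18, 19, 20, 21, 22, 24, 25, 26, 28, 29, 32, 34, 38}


Set A = {5, 12, 19, 20, 21, 22, 24, 26, 28, 38}
Set B = {5, 7, 12, 18, 19, 20, 21, 22, 24, 25, 26, 28, 29, 32, 34, 38}
Check each element of A against B:
5 ∈ B, 12 ∈ B, 19 ∈ B, 20 ∈ B, 21 ∈ B, 22 ∈ B, 24 ∈ B, 26 ∈ B, 28 ∈ B, 38 ∈ B
Elements of A not in B: {}

{}


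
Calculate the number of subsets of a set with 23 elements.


The set has 23 elements.
The power set contains all possible subsets.
|P(A)| = 2^|A| = 2^23 = 8388608

8388608


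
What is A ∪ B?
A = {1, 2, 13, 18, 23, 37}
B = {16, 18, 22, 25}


Set A = {1, 2, 13, 18, 23, 37}
Set B = {16, 18, 22, 25}
A ∪ B includes all elements in either set.
Elements from A: {1, 2, 13, 18, 23, 37}
Elements from B not already included: {16, 22, 25}
A ∪ B = {1, 2, 13, 16, 18, 22, 23, 25, 37}

{1, 2, 13, 16, 18, 22, 23, 25, 37}


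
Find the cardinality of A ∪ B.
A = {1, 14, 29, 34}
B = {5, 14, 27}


Set A = {1, 14, 29, 34}, |A| = 4
Set B = {5, 14, 27}, |B| = 3
A ∩ B = {14}, |A ∩ B| = 1
|A ∪ B| = |A| + |B| - |A ∩ B| = 4 + 3 - 1 = 6

6


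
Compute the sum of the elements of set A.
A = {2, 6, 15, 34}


Set A = {2, 6, 15, 34}
Sum = 2 + 6 + 15 + 34 = 57

57


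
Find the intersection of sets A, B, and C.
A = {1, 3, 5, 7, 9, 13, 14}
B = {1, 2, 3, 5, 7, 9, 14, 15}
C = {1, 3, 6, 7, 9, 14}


Set A = {1, 3, 5, 7, 9, 13, 14}
Set B = {1, 2, 3, 5, 7, 9, 14, 15}
Set C = {1, 3, 6, 7, 9, 14}
First, A ∩ B = {1, 3, 5, 7, 9, 14}
Then, (A ∩ B) ∩ C = {1, 3, 7, 9, 14}

{1, 3, 7, 9, 14}


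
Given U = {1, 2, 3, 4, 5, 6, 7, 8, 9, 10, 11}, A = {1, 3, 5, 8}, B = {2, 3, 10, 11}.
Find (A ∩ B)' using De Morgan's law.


U = {1, 2, 3, 4, 5, 6, 7, 8, 9, 10, 11}
A = {1, 3, 5, 8}, B = {2, 3, 10, 11}
A ∩ B = {3}
(A ∩ B)' = U \ (A ∩ B) = {1, 2, 4, 5, 6, 7, 8, 9, 10, 11}
Verification via A' ∪ B': A' = {2, 4, 6, 7, 9, 10, 11}, B' = {1, 4, 5, 6, 7, 8, 9}
A' ∪ B' = {1, 2, 4, 5, 6, 7, 8, 9, 10, 11} ✓

{1, 2, 4, 5, 6, 7, 8, 9, 10, 11}


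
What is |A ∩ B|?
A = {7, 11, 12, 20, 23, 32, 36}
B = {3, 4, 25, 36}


Set A = {7, 11, 12, 20, 23, 32, 36}
Set B = {3, 4, 25, 36}
A ∩ B = {36}
|A ∩ B| = 1

1


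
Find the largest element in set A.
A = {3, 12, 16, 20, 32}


Set A = {3, 12, 16, 20, 32}
Elements in ascending order: 3, 12, 16, 20, 32
The largest element is 32.

32


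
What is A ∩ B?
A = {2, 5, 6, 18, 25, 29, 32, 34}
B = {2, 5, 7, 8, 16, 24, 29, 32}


Set A = {2, 5, 6, 18, 25, 29, 32, 34}
Set B = {2, 5, 7, 8, 16, 24, 29, 32}
A ∩ B includes only elements in both sets.
Check each element of A against B:
2 ✓, 5 ✓, 6 ✗, 18 ✗, 25 ✗, 29 ✓, 32 ✓, 34 ✗
A ∩ B = {2, 5, 29, 32}

{2, 5, 29, 32}


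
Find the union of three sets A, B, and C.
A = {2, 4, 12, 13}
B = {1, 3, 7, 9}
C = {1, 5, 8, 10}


Set A = {2, 4, 12, 13}
Set B = {1, 3, 7, 9}
Set C = {1, 5, 8, 10}
First, A ∪ B = {1, 2, 3, 4, 7, 9, 12, 13}
Then, (A ∪ B) ∪ C = {1, 2, 3, 4, 5, 7, 8, 9, 10, 12, 13}

{1, 2, 3, 4, 5, 7, 8, 9, 10, 12, 13}


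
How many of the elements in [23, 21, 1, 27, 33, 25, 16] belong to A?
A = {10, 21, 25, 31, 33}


Set A = {10, 21, 25, 31, 33}
Candidates: [23, 21, 1, 27, 33, 25, 16]
Check each candidate:
23 ∉ A, 21 ∈ A, 1 ∉ A, 27 ∉ A, 33 ∈ A, 25 ∈ A, 16 ∉ A
Count of candidates in A: 3

3


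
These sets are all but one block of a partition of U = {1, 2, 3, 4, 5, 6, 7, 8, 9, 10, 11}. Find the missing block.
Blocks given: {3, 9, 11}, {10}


U = {1, 2, 3, 4, 5, 6, 7, 8, 9, 10, 11}
Shown blocks: {3, 9, 11}, {10}
A partition's blocks are pairwise disjoint and cover U, so the missing block = U \ (union of shown blocks).
Union of shown blocks: {3, 9, 10, 11}
Missing block = U \ (union) = {1, 2, 4, 5, 6, 7, 8}

{1, 2, 4, 5, 6, 7, 8}


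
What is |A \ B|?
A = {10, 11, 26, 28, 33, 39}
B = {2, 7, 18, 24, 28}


Set A = {10, 11, 26, 28, 33, 39}
Set B = {2, 7, 18, 24, 28}
A \ B = {10, 11, 26, 33, 39}
|A \ B| = 5

5


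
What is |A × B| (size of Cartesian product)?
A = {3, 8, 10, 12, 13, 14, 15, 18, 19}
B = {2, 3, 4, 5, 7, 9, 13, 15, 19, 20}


Set A = {3, 8, 10, 12, 13, 14, 15, 18, 19} has 9 elements.
Set B = {2, 3, 4, 5, 7, 9, 13, 15, 19, 20} has 10 elements.
|A × B| = |A| × |B| = 9 × 10 = 90

90


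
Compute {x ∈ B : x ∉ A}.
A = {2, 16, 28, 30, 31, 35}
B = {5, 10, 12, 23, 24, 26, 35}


Set A = {2, 16, 28, 30, 31, 35}
Set B = {5, 10, 12, 23, 24, 26, 35}
Check each element of B against A:
5 ∉ A (include), 10 ∉ A (include), 12 ∉ A (include), 23 ∉ A (include), 24 ∉ A (include), 26 ∉ A (include), 35 ∈ A
Elements of B not in A: {5, 10, 12, 23, 24, 26}

{5, 10, 12, 23, 24, 26}


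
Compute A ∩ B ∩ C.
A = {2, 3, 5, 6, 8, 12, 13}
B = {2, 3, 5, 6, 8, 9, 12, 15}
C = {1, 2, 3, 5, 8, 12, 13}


Set A = {2, 3, 5, 6, 8, 12, 13}
Set B = {2, 3, 5, 6, 8, 9, 12, 15}
Set C = {1, 2, 3, 5, 8, 12, 13}
First, A ∩ B = {2, 3, 5, 6, 8, 12}
Then, (A ∩ B) ∩ C = {2, 3, 5, 8, 12}

{2, 3, 5, 8, 12}


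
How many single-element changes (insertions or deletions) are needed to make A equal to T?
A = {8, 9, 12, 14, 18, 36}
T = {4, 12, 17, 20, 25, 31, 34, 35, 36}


Set A = {8, 9, 12, 14, 18, 36}
Set T = {4, 12, 17, 20, 25, 31, 34, 35, 36}
Elements to remove from A (in A, not in T): {8, 9, 14, 18} → 4 removals
Elements to add to A (in T, not in A): {4, 17, 20, 25, 31, 34, 35} → 7 additions
Total edits = 4 + 7 = 11

11


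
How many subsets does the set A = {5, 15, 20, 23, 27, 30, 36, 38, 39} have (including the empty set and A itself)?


Set A = {5, 15, 20, 23, 27, 30, 36, 38, 39}
|A| = 9
The power set P(A) contains all subsets of A.
|P(A)| = 2^|A| = 2^9 = 512

512


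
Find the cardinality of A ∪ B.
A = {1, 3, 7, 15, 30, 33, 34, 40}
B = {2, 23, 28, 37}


Set A = {1, 3, 7, 15, 30, 33, 34, 40}, |A| = 8
Set B = {2, 23, 28, 37}, |B| = 4
A ∩ B = {}, |A ∩ B| = 0
|A ∪ B| = |A| + |B| - |A ∩ B| = 8 + 4 - 0 = 12

12


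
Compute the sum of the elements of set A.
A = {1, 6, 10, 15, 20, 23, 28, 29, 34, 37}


Set A = {1, 6, 10, 15, 20, 23, 28, 29, 34, 37}
Sum = 1 + 6 + 10 + 15 + 20 + 23 + 28 + 29 + 34 + 37 = 203

203


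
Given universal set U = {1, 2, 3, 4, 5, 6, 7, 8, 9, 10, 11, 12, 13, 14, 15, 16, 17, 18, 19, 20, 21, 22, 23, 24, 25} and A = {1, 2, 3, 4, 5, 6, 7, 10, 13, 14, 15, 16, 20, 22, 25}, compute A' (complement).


Universal set U = {1, 2, 3, 4, 5, 6, 7, 8, 9, 10, 11, 12, 13, 14, 15, 16, 17, 18, 19, 20, 21, 22, 23, 24, 25}
Set A = {1, 2, 3, 4, 5, 6, 7, 10, 13, 14, 15, 16, 20, 22, 25}
A' = U \ A = elements in U but not in A
Checking each element of U:
1 (in A, exclude), 2 (in A, exclude), 3 (in A, exclude), 4 (in A, exclude), 5 (in A, exclude), 6 (in A, exclude), 7 (in A, exclude), 8 (not in A, include), 9 (not in A, include), 10 (in A, exclude), 11 (not in A, include), 12 (not in A, include), 13 (in A, exclude), 14 (in A, exclude), 15 (in A, exclude), 16 (in A, exclude), 17 (not in A, include), 18 (not in A, include), 19 (not in A, include), 20 (in A, exclude), 21 (not in A, include), 22 (in A, exclude), 23 (not in A, include), 24 (not in A, include), 25 (in A, exclude)
A' = {8, 9, 11, 12, 17, 18, 19, 21, 23, 24}

{8, 9, 11, 12, 17, 18, 19, 21, 23, 24}


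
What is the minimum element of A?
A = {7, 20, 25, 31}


Set A = {7, 20, 25, 31}
Elements in ascending order: 7, 20, 25, 31
The smallest element is 7.

7


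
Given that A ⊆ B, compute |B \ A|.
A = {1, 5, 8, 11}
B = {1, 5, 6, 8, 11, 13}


Set A = {1, 5, 8, 11}, |A| = 4
Set B = {1, 5, 6, 8, 11, 13}, |B| = 6
Since A ⊆ B: B \ A = {6, 13}
|B| - |A| = 6 - 4 = 2

2


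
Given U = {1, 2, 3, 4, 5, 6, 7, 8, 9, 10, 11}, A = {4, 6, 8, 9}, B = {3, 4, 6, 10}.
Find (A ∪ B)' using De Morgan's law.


U = {1, 2, 3, 4, 5, 6, 7, 8, 9, 10, 11}
A = {4, 6, 8, 9}, B = {3, 4, 6, 10}
A ∪ B = {3, 4, 6, 8, 9, 10}
(A ∪ B)' = U \ (A ∪ B) = {1, 2, 5, 7, 11}
Verification via A' ∩ B': A' = {1, 2, 3, 5, 7, 10, 11}, B' = {1, 2, 5, 7, 8, 9, 11}
A' ∩ B' = {1, 2, 5, 7, 11} ✓

{1, 2, 5, 7, 11}


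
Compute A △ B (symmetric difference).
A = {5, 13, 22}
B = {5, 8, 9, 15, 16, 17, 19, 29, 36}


Set A = {5, 13, 22}
Set B = {5, 8, 9, 15, 16, 17, 19, 29, 36}
A △ B = (A \ B) ∪ (B \ A)
Elements in A but not B: {13, 22}
Elements in B but not A: {8, 9, 15, 16, 17, 19, 29, 36}
A △ B = {8, 9, 13, 15, 16, 17, 19, 22, 29, 36}

{8, 9, 13, 15, 16, 17, 19, 22, 29, 36}


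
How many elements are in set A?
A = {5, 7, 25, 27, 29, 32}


Set A = {5, 7, 25, 27, 29, 32}
Listing elements: 5, 7, 25, 27, 29, 32
Counting: 6 elements
|A| = 6

6


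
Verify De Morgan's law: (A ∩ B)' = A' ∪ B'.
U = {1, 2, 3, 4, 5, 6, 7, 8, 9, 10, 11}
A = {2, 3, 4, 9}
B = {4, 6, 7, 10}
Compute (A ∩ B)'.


U = {1, 2, 3, 4, 5, 6, 7, 8, 9, 10, 11}
A = {2, 3, 4, 9}, B = {4, 6, 7, 10}
A ∩ B = {4}
(A ∩ B)' = U \ (A ∩ B) = {1, 2, 3, 5, 6, 7, 8, 9, 10, 11}
Verification via A' ∪ B': A' = {1, 5, 6, 7, 8, 10, 11}, B' = {1, 2, 3, 5, 8, 9, 11}
A' ∪ B' = {1, 2, 3, 5, 6, 7, 8, 9, 10, 11} ✓

{1, 2, 3, 5, 6, 7, 8, 9, 10, 11}


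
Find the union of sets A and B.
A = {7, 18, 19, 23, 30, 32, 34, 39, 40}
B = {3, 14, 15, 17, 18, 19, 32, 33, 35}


Set A = {7, 18, 19, 23, 30, 32, 34, 39, 40}
Set B = {3, 14, 15, 17, 18, 19, 32, 33, 35}
A ∪ B includes all elements in either set.
Elements from A: {7, 18, 19, 23, 30, 32, 34, 39, 40}
Elements from B not already included: {3, 14, 15, 17, 33, 35}
A ∪ B = {3, 7, 14, 15, 17, 18, 19, 23, 30, 32, 33, 34, 35, 39, 40}

{3, 7, 14, 15, 17, 18, 19, 23, 30, 32, 33, 34, 35, 39, 40}


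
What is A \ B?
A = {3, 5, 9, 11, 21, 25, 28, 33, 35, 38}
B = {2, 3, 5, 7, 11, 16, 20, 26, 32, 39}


Set A = {3, 5, 9, 11, 21, 25, 28, 33, 35, 38}
Set B = {2, 3, 5, 7, 11, 16, 20, 26, 32, 39}
A \ B includes elements in A that are not in B.
Check each element of A:
3 (in B, remove), 5 (in B, remove), 9 (not in B, keep), 11 (in B, remove), 21 (not in B, keep), 25 (not in B, keep), 28 (not in B, keep), 33 (not in B, keep), 35 (not in B, keep), 38 (not in B, keep)
A \ B = {9, 21, 25, 28, 33, 35, 38}

{9, 21, 25, 28, 33, 35, 38}


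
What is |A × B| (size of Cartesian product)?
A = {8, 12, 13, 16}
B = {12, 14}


Set A = {8, 12, 13, 16} has 4 elements.
Set B = {12, 14} has 2 elements.
|A × B| = |A| × |B| = 4 × 2 = 8

8


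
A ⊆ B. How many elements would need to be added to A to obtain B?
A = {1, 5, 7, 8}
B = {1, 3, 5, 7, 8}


Set A = {1, 5, 7, 8}, |A| = 4
Set B = {1, 3, 5, 7, 8}, |B| = 5
Since A ⊆ B: B \ A = {3}
|B| - |A| = 5 - 4 = 1

1


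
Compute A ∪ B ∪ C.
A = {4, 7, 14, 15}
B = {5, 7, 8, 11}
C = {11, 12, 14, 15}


Set A = {4, 7, 14, 15}
Set B = {5, 7, 8, 11}
Set C = {11, 12, 14, 15}
First, A ∪ B = {4, 5, 7, 8, 11, 14, 15}
Then, (A ∪ B) ∪ C = {4, 5, 7, 8, 11, 12, 14, 15}

{4, 5, 7, 8, 11, 12, 14, 15}


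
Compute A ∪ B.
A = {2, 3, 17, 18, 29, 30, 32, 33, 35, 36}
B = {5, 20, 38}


Set A = {2, 3, 17, 18, 29, 30, 32, 33, 35, 36}
Set B = {5, 20, 38}
A ∪ B includes all elements in either set.
Elements from A: {2, 3, 17, 18, 29, 30, 32, 33, 35, 36}
Elements from B not already included: {5, 20, 38}
A ∪ B = {2, 3, 5, 17, 18, 20, 29, 30, 32, 33, 35, 36, 38}

{2, 3, 5, 17, 18, 20, 29, 30, 32, 33, 35, 36, 38}


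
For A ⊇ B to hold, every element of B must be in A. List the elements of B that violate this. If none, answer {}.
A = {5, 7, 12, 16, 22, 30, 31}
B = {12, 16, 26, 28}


Set A = {5, 7, 12, 16, 22, 30, 31}
Set B = {12, 16, 26, 28}
Check each element of B against A:
12 ∈ A, 16 ∈ A, 26 ∉ A (include), 28 ∉ A (include)
Elements of B not in A: {26, 28}

{26, 28}


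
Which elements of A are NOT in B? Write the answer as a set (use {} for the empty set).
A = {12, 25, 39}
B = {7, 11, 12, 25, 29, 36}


Set A = {12, 25, 39}
Set B = {7, 11, 12, 25, 29, 36}
Check each element of A against B:
12 ∈ B, 25 ∈ B, 39 ∉ B (include)
Elements of A not in B: {39}

{39}


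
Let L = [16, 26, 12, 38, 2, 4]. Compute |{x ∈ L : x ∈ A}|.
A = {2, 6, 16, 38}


Set A = {2, 6, 16, 38}
Candidates: [16, 26, 12, 38, 2, 4]
Check each candidate:
16 ∈ A, 26 ∉ A, 12 ∉ A, 38 ∈ A, 2 ∈ A, 4 ∉ A
Count of candidates in A: 3

3


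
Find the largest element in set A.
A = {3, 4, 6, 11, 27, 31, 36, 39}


Set A = {3, 4, 6, 11, 27, 31, 36, 39}
Elements in ascending order: 3, 4, 6, 11, 27, 31, 36, 39
The largest element is 39.

39


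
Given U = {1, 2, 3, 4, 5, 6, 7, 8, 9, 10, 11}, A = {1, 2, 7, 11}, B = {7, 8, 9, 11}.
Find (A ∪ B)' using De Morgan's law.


U = {1, 2, 3, 4, 5, 6, 7, 8, 9, 10, 11}
A = {1, 2, 7, 11}, B = {7, 8, 9, 11}
A ∪ B = {1, 2, 7, 8, 9, 11}
(A ∪ B)' = U \ (A ∪ B) = {3, 4, 5, 6, 10}
Verification via A' ∩ B': A' = {3, 4, 5, 6, 8, 9, 10}, B' = {1, 2, 3, 4, 5, 6, 10}
A' ∩ B' = {3, 4, 5, 6, 10} ✓

{3, 4, 5, 6, 10}


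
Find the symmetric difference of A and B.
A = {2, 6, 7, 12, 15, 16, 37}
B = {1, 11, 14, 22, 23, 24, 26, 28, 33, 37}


Set A = {2, 6, 7, 12, 15, 16, 37}
Set B = {1, 11, 14, 22, 23, 24, 26, 28, 33, 37}
A △ B = (A \ B) ∪ (B \ A)
Elements in A but not B: {2, 6, 7, 12, 15, 16}
Elements in B but not A: {1, 11, 14, 22, 23, 24, 26, 28, 33}
A △ B = {1, 2, 6, 7, 11, 12, 14, 15, 16, 22, 23, 24, 26, 28, 33}

{1, 2, 6, 7, 11, 12, 14, 15, 16, 22, 23, 24, 26, 28, 33}


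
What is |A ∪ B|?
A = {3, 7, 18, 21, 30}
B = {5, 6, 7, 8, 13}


Set A = {3, 7, 18, 21, 30}, |A| = 5
Set B = {5, 6, 7, 8, 13}, |B| = 5
A ∩ B = {7}, |A ∩ B| = 1
|A ∪ B| = |A| + |B| - |A ∩ B| = 5 + 5 - 1 = 9

9


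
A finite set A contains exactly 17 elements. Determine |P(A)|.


The set has 17 elements.
The power set contains all possible subsets.
|P(A)| = 2^|A| = 2^17 = 131072

131072


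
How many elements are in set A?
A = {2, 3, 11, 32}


Set A = {2, 3, 11, 32}
Listing elements: 2, 3, 11, 32
Counting: 4 elements
|A| = 4

4


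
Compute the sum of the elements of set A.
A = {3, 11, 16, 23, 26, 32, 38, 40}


Set A = {3, 11, 16, 23, 26, 32, 38, 40}
Sum = 3 + 11 + 16 + 23 + 26 + 32 + 38 + 40 = 189

189


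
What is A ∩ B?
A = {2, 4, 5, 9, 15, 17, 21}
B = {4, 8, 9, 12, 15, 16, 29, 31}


Set A = {2, 4, 5, 9, 15, 17, 21}
Set B = {4, 8, 9, 12, 15, 16, 29, 31}
A ∩ B includes only elements in both sets.
Check each element of A against B:
2 ✗, 4 ✓, 5 ✗, 9 ✓, 15 ✓, 17 ✗, 21 ✗
A ∩ B = {4, 9, 15}

{4, 9, 15}


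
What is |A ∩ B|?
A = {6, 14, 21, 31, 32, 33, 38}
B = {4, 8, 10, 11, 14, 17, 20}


Set A = {6, 14, 21, 31, 32, 33, 38}
Set B = {4, 8, 10, 11, 14, 17, 20}
A ∩ B = {14}
|A ∩ B| = 1

1


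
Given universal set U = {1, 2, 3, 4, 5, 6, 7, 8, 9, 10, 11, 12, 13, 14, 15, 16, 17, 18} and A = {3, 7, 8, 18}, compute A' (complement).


Universal set U = {1, 2, 3, 4, 5, 6, 7, 8, 9, 10, 11, 12, 13, 14, 15, 16, 17, 18}
Set A = {3, 7, 8, 18}
A' = U \ A = elements in U but not in A
Checking each element of U:
1 (not in A, include), 2 (not in A, include), 3 (in A, exclude), 4 (not in A, include), 5 (not in A, include), 6 (not in A, include), 7 (in A, exclude), 8 (in A, exclude), 9 (not in A, include), 10 (not in A, include), 11 (not in A, include), 12 (not in A, include), 13 (not in A, include), 14 (not in A, include), 15 (not in A, include), 16 (not in A, include), 17 (not in A, include), 18 (in A, exclude)
A' = {1, 2, 4, 5, 6, 9, 10, 11, 12, 13, 14, 15, 16, 17}

{1, 2, 4, 5, 6, 9, 10, 11, 12, 13, 14, 15, 16, 17}


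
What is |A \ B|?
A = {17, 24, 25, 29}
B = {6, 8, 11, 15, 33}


Set A = {17, 24, 25, 29}
Set B = {6, 8, 11, 15, 33}
A \ B = {17, 24, 25, 29}
|A \ B| = 4

4


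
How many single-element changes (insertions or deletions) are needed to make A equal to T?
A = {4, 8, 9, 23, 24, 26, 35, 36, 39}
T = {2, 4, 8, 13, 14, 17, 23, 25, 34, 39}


Set A = {4, 8, 9, 23, 24, 26, 35, 36, 39}
Set T = {2, 4, 8, 13, 14, 17, 23, 25, 34, 39}
Elements to remove from A (in A, not in T): {9, 24, 26, 35, 36} → 5 removals
Elements to add to A (in T, not in A): {2, 13, 14, 17, 25, 34} → 6 additions
Total edits = 5 + 6 = 11

11


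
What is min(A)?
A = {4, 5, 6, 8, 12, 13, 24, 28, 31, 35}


Set A = {4, 5, 6, 8, 12, 13, 24, 28, 31, 35}
Elements in ascending order: 4, 5, 6, 8, 12, 13, 24, 28, 31, 35
The smallest element is 4.

4


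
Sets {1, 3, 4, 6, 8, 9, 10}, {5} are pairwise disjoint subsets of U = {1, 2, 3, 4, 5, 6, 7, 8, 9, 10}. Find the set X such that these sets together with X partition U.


U = {1, 2, 3, 4, 5, 6, 7, 8, 9, 10}
Shown blocks: {1, 3, 4, 6, 8, 9, 10}, {5}
A partition's blocks are pairwise disjoint and cover U, so the missing block = U \ (union of shown blocks).
Union of shown blocks: {1, 3, 4, 5, 6, 8, 9, 10}
Missing block = U \ (union) = {2, 7}

{2, 7}


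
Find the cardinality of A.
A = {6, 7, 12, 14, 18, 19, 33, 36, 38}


Set A = {6, 7, 12, 14, 18, 19, 33, 36, 38}
Listing elements: 6, 7, 12, 14, 18, 19, 33, 36, 38
Counting: 9 elements
|A| = 9

9


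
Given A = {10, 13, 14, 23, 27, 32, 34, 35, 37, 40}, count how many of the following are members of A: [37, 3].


Set A = {10, 13, 14, 23, 27, 32, 34, 35, 37, 40}
Candidates: [37, 3]
Check each candidate:
37 ∈ A, 3 ∉ A
Count of candidates in A: 1

1


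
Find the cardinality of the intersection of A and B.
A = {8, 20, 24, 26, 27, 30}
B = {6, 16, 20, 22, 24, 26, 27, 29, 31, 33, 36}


Set A = {8, 20, 24, 26, 27, 30}
Set B = {6, 16, 20, 22, 24, 26, 27, 29, 31, 33, 36}
A ∩ B = {20, 24, 26, 27}
|A ∩ B| = 4

4


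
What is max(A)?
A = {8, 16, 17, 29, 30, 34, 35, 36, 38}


Set A = {8, 16, 17, 29, 30, 34, 35, 36, 38}
Elements in ascending order: 8, 16, 17, 29, 30, 34, 35, 36, 38
The largest element is 38.

38


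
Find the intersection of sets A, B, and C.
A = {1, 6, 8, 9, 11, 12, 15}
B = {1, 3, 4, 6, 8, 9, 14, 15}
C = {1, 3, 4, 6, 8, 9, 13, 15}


Set A = {1, 6, 8, 9, 11, 12, 15}
Set B = {1, 3, 4, 6, 8, 9, 14, 15}
Set C = {1, 3, 4, 6, 8, 9, 13, 15}
First, A ∩ B = {1, 6, 8, 9, 15}
Then, (A ∩ B) ∩ C = {1, 6, 8, 9, 15}

{1, 6, 8, 9, 15}


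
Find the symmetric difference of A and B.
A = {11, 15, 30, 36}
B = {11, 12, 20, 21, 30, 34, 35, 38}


Set A = {11, 15, 30, 36}
Set B = {11, 12, 20, 21, 30, 34, 35, 38}
A △ B = (A \ B) ∪ (B \ A)
Elements in A but not B: {15, 36}
Elements in B but not A: {12, 20, 21, 34, 35, 38}
A △ B = {12, 15, 20, 21, 34, 35, 36, 38}

{12, 15, 20, 21, 34, 35, 36, 38}


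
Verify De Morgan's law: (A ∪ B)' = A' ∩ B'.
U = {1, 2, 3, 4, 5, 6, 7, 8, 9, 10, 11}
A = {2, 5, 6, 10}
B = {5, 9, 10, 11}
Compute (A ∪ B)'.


U = {1, 2, 3, 4, 5, 6, 7, 8, 9, 10, 11}
A = {2, 5, 6, 10}, B = {5, 9, 10, 11}
A ∪ B = {2, 5, 6, 9, 10, 11}
(A ∪ B)' = U \ (A ∪ B) = {1, 3, 4, 7, 8}
Verification via A' ∩ B': A' = {1, 3, 4, 7, 8, 9, 11}, B' = {1, 2, 3, 4, 6, 7, 8}
A' ∩ B' = {1, 3, 4, 7, 8} ✓

{1, 3, 4, 7, 8}


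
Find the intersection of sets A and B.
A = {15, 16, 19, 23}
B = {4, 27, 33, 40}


Set A = {15, 16, 19, 23}
Set B = {4, 27, 33, 40}
A ∩ B includes only elements in both sets.
Check each element of A against B:
15 ✗, 16 ✗, 19 ✗, 23 ✗
A ∩ B = {}

{}
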